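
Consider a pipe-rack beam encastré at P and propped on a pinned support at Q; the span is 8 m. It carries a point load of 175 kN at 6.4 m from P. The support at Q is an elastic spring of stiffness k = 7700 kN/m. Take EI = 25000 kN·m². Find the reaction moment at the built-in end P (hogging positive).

M_P = 152.8 kN·m

Remove the prop at Q; the released (primary) structure is a cantilever built in at P.
Primary-structure tip deflection at Q by superposition:
  point load 175 at a = 6.4: Pa²(3L − a)/(6EI) = 21026/EI
Flexibility coefficient — unit upward force at Q: δ_{QQ} = L³/(3EI) = 170.7/EI.
With EI = 25000 kN·m²: δ_0 = 0.84105 m and δ_{QQ} = 0.006827 m/kN.
Compatibility — the spring shortens by R_Q/k under the reaction it provides: δ_0 − R_Q·δ_{QQ} = R_Q/k. With 1/k = 0.00013 m/kN, R_Q = δ_0 / (δ_{QQ} + 1/k) = 0.84105 / (0.006827 + 0.00013) = 120.9 kN.
Moment equilibrium about P: M_P = Σ(load moments about P) − R_Q·L = 1120 − 120.9×8 = 152.8 kN·m.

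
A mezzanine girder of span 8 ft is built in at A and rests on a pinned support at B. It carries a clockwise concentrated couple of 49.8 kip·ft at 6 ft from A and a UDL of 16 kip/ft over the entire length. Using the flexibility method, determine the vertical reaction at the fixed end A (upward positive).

R_A = 71.25 kip

Release the roller at B. Primary structure: cantilever fixed at A.
Deflection at B on the released cantilever, summing each load's contribution:
  clockwise couple 49.8 at a = 6: M₀a(2L − a)/(2EI) = 1494/EI
  UDL 16: wL⁴/(8EI) = 8192/EI
  δ_0 = 9686/EI
Tip deflection under a unit load at B: L³/(3EI) = 170.7/EI.
The prop prevents deflection at B: R_B = δ_0/δ_{BB} = 9686/170.7 = 56.75 kip.
Vertical equilibrium: R_A = ΣP − R_B = 128 − 56.75 = 71.25 kip.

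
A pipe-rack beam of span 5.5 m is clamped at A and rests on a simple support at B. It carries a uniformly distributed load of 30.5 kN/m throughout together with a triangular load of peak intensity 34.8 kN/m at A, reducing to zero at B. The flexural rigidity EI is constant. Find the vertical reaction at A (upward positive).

R_A = 181.4 kN

Release the roller at B. Primary structure: cantilever fixed at A.
Downward deflection at the released point B due to the loads:
  UDL 30.5: wL⁴/(8EI) = 3489/EI
  triangular load, peak 34.8 at the fixed end: w₀L⁴/(30EI) = 1061/EI
  δ_0 = 4550/EI
Tip deflection under a unit load at B: L³/(3EI) = 55.46/EI.
Compatibility at B: δ_0 − R_B·δ_{BB} = 0, so R_B = 4550/55.46 = 82.05 kN.
Vertical equilibrium: R_A = ΣP − R_B = 263.4 − 82.05 = 181.4 kN.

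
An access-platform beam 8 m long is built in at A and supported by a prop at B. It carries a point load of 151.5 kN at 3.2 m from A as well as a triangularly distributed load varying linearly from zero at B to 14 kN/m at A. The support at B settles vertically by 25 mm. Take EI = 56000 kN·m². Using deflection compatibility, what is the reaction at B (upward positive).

Remove the prop at B; the released (primary) structure is a cantilever built in at A.
Primary-structure tip deflection at B by superposition:
  point load 151.5 at a = 3.2: Pa²(3L − a)/(6EI) = 5378/EI
  triangular load, peak 14 at the fixed end: w₀L⁴/(30EI) = 1911/EI
  δ_0 = 7290/EI
Tip deflection under a unit load at B: L³/(3EI) = 170.7/EI.
With EI = 56000 kN·m²: δ_0 = 0.13017 m and δ_{BB} = 0.003048 m/kN.
Compatibility — the beam at B must follow the support down by 0.025 m: δ_0 − R_B·δ_{BB} = 0.025, so R_B = (0.13017 − 0.025)/0.003048 = 34.51 kN.

R_B = 34.51 kN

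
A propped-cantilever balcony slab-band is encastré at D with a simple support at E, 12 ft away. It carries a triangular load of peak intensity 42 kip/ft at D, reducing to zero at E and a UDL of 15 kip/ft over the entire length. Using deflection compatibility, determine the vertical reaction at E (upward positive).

R_E = 117.9 kip

Release the roller at E. Primary structure: cantilever fixed at D.
Deflection at E on the released cantilever, summing each load's contribution:
  triangular load, peak 42 at the fixed end: w₀L⁴/(30EI) = 29030/EI
  UDL 15: wL⁴/(8EI) = 38880/EI
  δ_0 = 67910/EI
Flexibility coefficient — unit upward force at E: δ_{EE} = L³/(3EI) = 576/EI.
Compatibility at E: δ_0 − R_E·δ_{EE} = 0, so R_E = 67910/576 = 117.9 kip.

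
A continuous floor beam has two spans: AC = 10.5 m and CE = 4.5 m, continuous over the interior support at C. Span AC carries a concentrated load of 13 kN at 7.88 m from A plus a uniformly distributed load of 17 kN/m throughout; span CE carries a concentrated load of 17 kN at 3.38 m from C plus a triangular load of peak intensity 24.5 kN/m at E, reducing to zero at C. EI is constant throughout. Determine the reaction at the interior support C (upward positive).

R_C = 182.3 kN

Take M_C as the redundant. Released structure: two simple spans AC and CE with a hinge at C.
Discontinuity in slope at C on the released structure — sum the simple-span end rotations:
  span AC: point load 13 at a = 7.88: Pab(L + a)/(6LEI) = 78.3/EI
  span AC: UDL 17: wL³/(24EI) = 820/EI
  span CE: point load 17 at a = 3.38: Pab(L + b)/(6LEI) = 13.4/EI
  span CE: triangular load, peak 24.5: 7w₀L³/(360EI) = 43.41/EI
  relative rotation θ_0 = (898.3 + 56.81)/EI = 955.1/EI
A unit hogging moment at C produces rotation L₁/(3EI) + L₂/(3EI) = 5/EI.
Compatibility: M_C·(L₁+L₂)/(3EI) = θ_0, giving M_C = 191 kN·m (hogging).
Span AC, ΣM about A with M_C applied at C: R_C^{AC}·10.5 = 1040 + 191, so R_C^{AC} = 117.2 kN and R_A = 191.5 − 117.2 = 74.3 kN.
Span CE, ΣM about E: R_C^{CE}·4.5 = 101.7 + 191, so R_C^{CE} = 65.05 kN and R_E = 72.12 − 65.05 = 7.07 kN.
R_C = 117.2 + 65.05 = 182.3 kN.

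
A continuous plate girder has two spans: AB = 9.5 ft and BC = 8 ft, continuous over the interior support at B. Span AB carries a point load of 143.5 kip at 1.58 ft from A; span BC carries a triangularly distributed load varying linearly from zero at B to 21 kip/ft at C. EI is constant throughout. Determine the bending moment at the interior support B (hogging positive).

Release continuity at B by inserting a hinge; the redundant is the internal moment M_B. The primary structure is two simply-supported spans AB and BC.
Discontinuity in slope at B on the released structure — sum the simple-span end rotations:
  span AB: point load 143.5 at a = 1.58: Pab(L + a)/(6LEI) = 349.1/EI
  span BC: triangular load, peak 21: 7w₀L³/(360EI) = 209.1/EI
  relative rotation θ_0 = (349.1 + 209.1)/EI = 558.1/EI
A unit hogging moment at B produces rotation L₁/(3EI) + L₂/(3EI) = 5.833/EI.
Compatibility: M_B·(L₁+L₂)/(3EI) = θ_0, giving M_B = 95.68 kip·ft (hogging).

M_B = 95.68 kip·ft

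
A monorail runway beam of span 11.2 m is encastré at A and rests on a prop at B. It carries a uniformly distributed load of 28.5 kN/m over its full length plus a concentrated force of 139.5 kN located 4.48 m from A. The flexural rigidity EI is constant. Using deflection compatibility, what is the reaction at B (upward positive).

R_B = 148.7 kN

Take the reaction at B as the redundant and release it; the primary structure is a cantilever fixed at A.
Deflection at B on the released cantilever, summing each load's contribution:
  UDL 28.5: wL⁴/(8EI) = 56057/EI
  point load 139.5 at a = 4.48: Pa²(3L − a)/(6EI) = 13588/EI
  δ_0 = 69645/EI
Tip deflection under a unit load at B: L³/(3EI) = 468.3/EI.
Compatibility at B: δ_0 − R_B·δ_{BB} = 0, so R_B = 69645/468.3 = 148.7 kN.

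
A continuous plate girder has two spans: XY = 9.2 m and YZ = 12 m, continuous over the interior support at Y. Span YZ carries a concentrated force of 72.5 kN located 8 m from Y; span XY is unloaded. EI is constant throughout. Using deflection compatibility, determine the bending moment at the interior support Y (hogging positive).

M_Y = 72.96 kN·m

Insert a hinge at Y; M_Y is the redundant, and each span becomes simply supported.
End slopes at the hinge Y, treating each span as simply supported:
  span YZ: point load 72.5 at a = 8: Pab(L + b)/(6LEI) = 515.6/EI
  relative rotation θ_0 = (0 + 515.6)/EI = 515.6/EI
A unit hogging moment at Y produces rotation L₁/(3EI) + L₂/(3EI) = 7.067/EI.
Compatibility: M_Y·(L₁+L₂)/(3EI) = θ_0, giving M_Y = 72.96 kN·m (hogging).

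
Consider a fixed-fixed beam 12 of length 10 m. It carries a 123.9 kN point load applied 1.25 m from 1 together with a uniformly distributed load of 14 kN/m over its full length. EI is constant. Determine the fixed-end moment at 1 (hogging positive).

M_1 = 235.2 kN·m

Take the two fixed-end moments M_1, M_2 as redundants; the released structure is the simple span 12.
Simple-span end rotations at 1 and 2 under the given loads:
  at 1: point load 123.9 at a = 1.25: Pab(L + b)/(6LEI) = 423.5/EI
  at 2: point load 123.9 at a = 1.25: Pab(L + a)/(6LEI) = 254.1/EI
  at 1: UDL 14: wL³/(24EI) = 583.3/EI
  at 2: UDL 14: wL³/(24EI) = 583.3/EI
  θ_10 = 1007/EI,  θ_20 = 837.4/EI
Flexibility coefficients: a unit moment at one end gives L/(3EI) there and L/(6EI) at the far end, so f₁₁ = f₂₂ = 3.333/EI and f₁₂ = f₂₁ = 1.667/EI.
Compatibility — zero rotation at each built-in end:
  3.333 M_1 + 1.667 M_2 = 1007
  1.667 M_1 + 3.333 M_2 = 837.4
Solving the pair gives M_1 = 235.2 kN·m and M_2 = 133.6 kN·m (hogging).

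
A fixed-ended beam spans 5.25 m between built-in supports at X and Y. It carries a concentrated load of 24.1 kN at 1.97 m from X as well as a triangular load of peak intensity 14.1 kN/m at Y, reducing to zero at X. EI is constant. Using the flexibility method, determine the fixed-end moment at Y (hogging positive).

M_Y = 30.56 kN·m

Release both end moments; the primary structure is a simply-supported span XY with redundants M_X and M_Y.
On the primary (simply-supported) span, the end slopes from the loading are:
  at X: point load 24.1 at a = 1.97: Pab(L + b)/(6LEI) = 42.17/EI
  at Y: point load 24.1 at a = 1.97: Pab(L + a)/(6LEI) = 35.69/EI
  at X: triangular load, peak 14.1: 7w₀L³/(360EI) = 39.67/EI
  at Y: triangular load, peak 14.1: w₀L³/(45EI) = 45.34/EI
  θ_X0 = 81.84/EI,  θ_Y0 = 81.03/EI
Flexibility coefficients: a unit moment at one end gives L/(3EI) there and L/(6EI) at the far end, so f₁₁ = f₂₂ = 1.75/EI and f₁₂ = f₂₁ = 0.875/EI.
Compatibility — zero rotation at each built-in end:
  1.75 M_X + 0.875 M_Y = 81.84
  0.875 M_X + 1.75 M_Y = 81.03
Solving the pair gives M_X = 31.49 kN·m and M_Y = 30.56 kN·m (hogging).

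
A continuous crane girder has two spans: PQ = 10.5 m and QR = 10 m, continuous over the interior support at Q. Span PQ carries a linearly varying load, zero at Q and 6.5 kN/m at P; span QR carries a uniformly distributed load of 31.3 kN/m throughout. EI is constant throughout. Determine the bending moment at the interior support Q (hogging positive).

Release continuity at Q by inserting a hinge; the redundant is the internal moment M_Q. The primary structure is two simply-supported spans PQ and QR.
End slopes at the hinge Q, treating each span as simply supported:
  span PQ: triangular load, peak 6.5: 7w₀L³/(360EI) = 146.3/EI
  span QR: UDL 31.3: wL³/(24EI) = 1304/EI
  relative rotation θ_0 = (146.3 + 1304)/EI = 1450/EI
A unit hogging moment at Q produces rotation L₁/(3EI) + L₂/(3EI) = 6.833/EI.
Slope continuity at Q: θ_0 = M_Q·6.833/EI, so M_Q = 1450/6.833 = 212.3 kN·m (hogging).

M_Q = 212.3 kN·m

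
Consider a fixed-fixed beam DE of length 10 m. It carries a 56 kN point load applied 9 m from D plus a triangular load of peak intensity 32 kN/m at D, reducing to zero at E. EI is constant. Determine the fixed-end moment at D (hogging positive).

Release both end moments; the primary structure is a simply-supported span DE with redundants M_D and M_E.
Simple-span end rotations at D and E under the given loads:
  at D: point load 56 at a = 9: Pab(L + b)/(6LEI) = 92.4/EI
  at E: point load 56 at a = 9: Pab(L + a)/(6LEI) = 159.6/EI
  at D: triangular load, peak 32: w₀L³/(45EI) = 711.1/EI
  at E: triangular load, peak 32: 7w₀L³/(360EI) = 622.2/EI
  θ_D0 = 803.5/EI,  θ_E0 = 781.8/EI
Flexibility coefficients: a unit moment at one end gives L/(3EI) there and L/(6EI) at the far end, so f₁₁ = f₂₂ = 3.333/EI and f₁₂ = f₂₁ = 1.667/EI.
Compatibility — zero rotation at each built-in end:
  3.333 M_D + 1.667 M_E = 803.5
  1.667 M_D + 3.333 M_E = 781.8
Solving the pair gives M_D = 165 kN·m and M_E = 152 kN·m (hogging).

M_D = 165 kN·m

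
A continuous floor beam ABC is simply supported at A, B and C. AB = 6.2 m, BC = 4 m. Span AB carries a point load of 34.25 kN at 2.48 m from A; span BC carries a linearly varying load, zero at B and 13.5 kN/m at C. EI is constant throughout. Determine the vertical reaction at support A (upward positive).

R_A = 16.26 kN

Insert a hinge at B; M_B is the redundant, and each span becomes simply supported.
Rotations at B on the released spans (each span's end-slope, ×1/EI):
  span AB: point load 34.25 at a = 2.48: Pab(L + a)/(6LEI) = 73.73/EI
  span BC: triangular load, peak 13.5: 7w₀L³/(360EI) = 16.8/EI
  relative rotation θ_0 = (73.73 + 16.8)/EI = 90.53/EI
A unit hogging moment at B produces rotation L₁/(3EI) + L₂/(3EI) = 3.4/EI.
Compatibility: M_B·(L₁+L₂)/(3EI) = θ_0, giving M_B = 26.63 kN·m (hogging).
Span AB, ΣM about A with M_B applied at B: R_B^{AB}·6.2 = 84.94 + 26.63, so R_B^{AB} = 17.99 kN and R_A = 34.25 − 17.99 = 16.26 kN.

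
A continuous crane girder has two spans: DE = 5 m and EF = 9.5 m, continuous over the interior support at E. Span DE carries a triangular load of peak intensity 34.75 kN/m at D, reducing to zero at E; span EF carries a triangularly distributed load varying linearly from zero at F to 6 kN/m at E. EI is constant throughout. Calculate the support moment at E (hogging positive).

Release continuity at E by inserting a hinge; the redundant is the internal moment M_E. The primary structure is two simply-supported spans DE and EF.
End slopes at the hinge E, treating each span as simply supported:
  span DE: triangular load, peak 34.75: 7w₀L³/(360EI) = 84.46/EI
  span EF: triangular load, peak 6: w₀L³/(45EI) = 114.3/EI
  relative rotation θ_0 = (84.46 + 114.3)/EI = 198.8/EI
A unit hogging moment at E produces rotation L₁/(3EI) + L₂/(3EI) = 4.833/EI.
Compatibility: M_E·(L₁+L₂)/(3EI) = θ_0, giving M_E = 41.13 kN·m (hogging).

M_E = 41.13 kN·m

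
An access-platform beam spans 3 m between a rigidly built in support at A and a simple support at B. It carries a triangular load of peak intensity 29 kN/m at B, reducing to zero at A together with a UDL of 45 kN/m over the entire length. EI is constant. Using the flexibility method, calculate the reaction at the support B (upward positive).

Release the roller at B. Primary structure: cantilever fixed at A.
Primary-structure tip deflection at B by superposition:
  triangular load, peak 29 at the free end: 11w₀L⁴/(120EI) = 215.3/EI
  UDL 45: wL⁴/(8EI) = 455.6/EI
  δ_0 = 671/EI
Tip deflection under a unit load at B: L³/(3EI) = 9/EI.
Compatibility at B: δ_0 − R_B·δ_{BB} = 0, so R_B = 671/9 = 74.55 kN.

R_B = 74.55 kN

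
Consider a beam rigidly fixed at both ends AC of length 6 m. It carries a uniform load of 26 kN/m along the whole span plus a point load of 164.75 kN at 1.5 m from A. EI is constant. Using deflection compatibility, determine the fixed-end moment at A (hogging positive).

Release both end moments; the primary structure is a simply-supported span AC with redundants M_A and M_C.
On the primary (simply-supported) span, the end slopes from the loading are:
  at A: UDL 26: wL³/(24EI) = 234/EI
  at C: UDL 26: wL³/(24EI) = 234/EI
  at A: point load 164.75 at a = 1.5: Pab(L + b)/(6LEI) = 324.4/EI
  at C: point load 164.75 at a = 1.5: Pab(L + a)/(6LEI) = 231.7/EI
  θ_A0 = 558.4/EI,  θ_C0 = 465.7/EI
Flexibility coefficients: a unit moment at one end gives L/(3EI) there and L/(6EI) at the far end, so f₁₁ = f₂₂ = 2/EI and f₁₂ = f₂₁ = 1/EI.
Compatibility — zero rotation at each built-in end:
  2 M_A + 1 M_C = 558.4
  1 M_A + 2 M_C = 465.7
Solving the pair gives M_A = 217 kN·m and M_C = 124.3 kN·m (hogging).

M_A = 217 kN·m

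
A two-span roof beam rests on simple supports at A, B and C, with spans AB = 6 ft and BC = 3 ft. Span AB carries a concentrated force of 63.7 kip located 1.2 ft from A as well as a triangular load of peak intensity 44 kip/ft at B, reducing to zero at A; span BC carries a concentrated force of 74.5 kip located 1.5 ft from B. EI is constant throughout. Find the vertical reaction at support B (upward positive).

R_B = 192.4 kip

Insert a hinge at B; M_B is the redundant, and each span becomes simply supported.
Discontinuity in slope at B on the released structure — sum the simple-span end rotations:
  span AB: point load 63.7 at a = 1.2: Pab(L + a)/(6LEI) = 73.38/EI
  span AB: triangular load, peak 44: w₀L³/(45EI) = 211.2/EI
  span BC: point load 74.5 at a = 1.5: Pab(L + b)/(6LEI) = 41.91/EI
  relative rotation θ_0 = (284.6 + 41.91)/EI = 326.5/EI
A unit hogging moment at B produces rotation L₁/(3EI) + L₂/(3EI) = 3/EI.
Compatibility: M_B·(L₁+L₂)/(3EI) = θ_0, giving M_B = 108.8 kip·ft (hogging).
Span AB, ΣM about A with M_B applied at B: R_B^{AB}·6 = 604.4 + 108.8, so R_B^{AB} = 118.9 kip and R_A = 195.7 − 118.9 = 76.82 kip.
Span BC, ΣM about C: R_B^{BC}·3 = 111.8 + 108.8, so R_B^{BC} = 73.53 kip and R_C = 74.5 − 73.53 = 0.9735 kip.
R_B = 118.9 + 73.53 = 192.4 kip.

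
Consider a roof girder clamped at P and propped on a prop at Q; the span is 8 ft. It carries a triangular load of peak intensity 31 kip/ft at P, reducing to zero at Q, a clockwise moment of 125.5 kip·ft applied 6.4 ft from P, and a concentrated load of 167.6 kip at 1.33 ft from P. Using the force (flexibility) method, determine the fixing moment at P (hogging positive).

Choose R_Q as the redundant. The primary structure is the cantilever fixed at P.
Downward deflection at the released point Q due to the loads:
  triangular load, peak 31 at the fixed end: w₀L⁴/(30EI) = 4233/EI
  clockwise couple 125.5 at a = 6.4: M₀a(2L − a)/(2EI) = 3855/EI
  point load 167.6 at a = 1.33: Pa²(3L − a)/(6EI) = 1120/EI
  δ_0 = 9208/EI
Tip deflection under a unit load at Q: L³/(3EI) = 170.7/EI.
The prop prevents deflection at Q: R_Q = δ_0/δ_{QQ} = 9208/170.7 = 53.95 kip.
Moment equilibrium about P: M_P = Σ(load moments about P) − R_Q·L = 679.1 − 53.95×8 = 247.4 kip·ft.

M_P = 247.4 kip·ft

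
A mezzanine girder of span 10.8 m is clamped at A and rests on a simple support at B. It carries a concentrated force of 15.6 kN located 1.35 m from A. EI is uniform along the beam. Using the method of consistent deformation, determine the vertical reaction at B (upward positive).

Choose R_B as the redundant. The primary structure is the cantilever fixed at A.
Free-end deflection of the primary structure under the applied loading (downward +):
  point load 15.6 at a = 1.35: Pa²(3L − a)/(6EI) = 147.1/EI
Tip deflection under a unit load at B: L³/(3EI) = 419.9/EI.
Compatibility at B: δ_0 − R_B·δ_{BB} = 0, so R_B = 147.1/419.9 = 0.3504 kN.

R_B = 0.3504 kN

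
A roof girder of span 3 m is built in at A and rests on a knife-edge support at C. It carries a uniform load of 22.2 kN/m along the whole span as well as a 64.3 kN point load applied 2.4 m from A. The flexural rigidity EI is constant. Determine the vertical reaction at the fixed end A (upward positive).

Choose R_C as the redundant. The primary structure is the cantilever fixed at A.
Free-end deflection of the primary structure under the applied loading (downward +):
  UDL 22.2: wL⁴/(8EI) = 224.8/EI
  point load 64.3 at a = 2.4: Pa²(3L − a)/(6EI) = 407.4/EI
  δ_0 = 632.2/EI
Flexibility coefficient — unit upward force at C: δ_{CC} = L³/(3EI) = 9/EI.
Compatibility at C: δ_0 − R_C·δ_{CC} = 0, so R_C = 632.2/9 = 70.24 kN.
Vertical equilibrium: R_A = ΣP − R_C = 130.9 − 70.24 = 60.66 kN.

R_A = 60.66 kN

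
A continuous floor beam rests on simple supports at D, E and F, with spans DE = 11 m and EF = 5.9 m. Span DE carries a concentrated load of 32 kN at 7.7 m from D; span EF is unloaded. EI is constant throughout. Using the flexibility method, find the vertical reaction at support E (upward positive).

R_E = 33.05 kN

Insert a hinge at E; M_E is the redundant, and each span becomes simply supported.
Discontinuity in slope at E on the released structure — sum the simple-span end rotations:
  span DE: point load 32 at a = 7.7: Pab(L + a)/(6LEI) = 230.4/EI
  relative rotation θ_0 = (230.4 + 0)/EI = 230.4/EI
A unit hogging moment at E produces rotation L₁/(3EI) + L₂/(3EI) = 5.633/EI.
Compatibility: M_E·(L₁+L₂)/(3EI) = θ_0, giving M_E = 40.9 kN·m (hogging).
Span DE, ΣM about D with M_E applied at E: R_E^{DE}·11 = 246.4 + 40.9, so R_E^{DE} = 26.12 kN and R_D = 32 − 26.12 = 5.882 kN.
Span EF, ΣM about F: R_E^{EF}·5.9 = 0 + 40.9, so R_E^{EF} = 6.932 kN and R_F = 0 − 6.932 = -6.932 kN.
R_E = 26.12 + 6.932 = 33.05 kN.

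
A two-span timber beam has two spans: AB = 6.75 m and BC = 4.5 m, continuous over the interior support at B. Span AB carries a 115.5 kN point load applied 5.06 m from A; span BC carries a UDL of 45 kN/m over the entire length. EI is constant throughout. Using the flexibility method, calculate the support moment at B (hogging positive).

Insert a hinge at B; M_B is the redundant, and each span becomes simply supported.
End slopes at the hinge B, treating each span as simply supported:
  span AB: point load 115.5 at a = 5.06: Pab(L + a)/(6LEI) = 288/EI
  span BC: UDL 45: wL³/(24EI) = 170.9/EI
  relative rotation θ_0 = (288 + 170.9)/EI = 458.9/EI
A unit hogging moment at B produces rotation L₁/(3EI) + L₂/(3EI) = 3.75/EI.
Slope continuity at B: θ_0 = M_B·3.75/EI, so M_B = 458.9/3.75 = 122.4 kN·m (hogging).

M_B = 122.4 kN·m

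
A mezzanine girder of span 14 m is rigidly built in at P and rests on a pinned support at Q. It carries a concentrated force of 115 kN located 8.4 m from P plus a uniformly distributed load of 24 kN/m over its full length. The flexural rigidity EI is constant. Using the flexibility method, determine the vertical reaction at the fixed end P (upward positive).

R_P = 275.3 kN

Remove the prop at Q; the released (primary) structure is a cantilever built in at P.
Deflection at Q on the released cantilever, summing each load's contribution:
  point load 115 at a = 8.4: Pa²(3L − a)/(6EI) = 45441/EI
  UDL 24: wL⁴/(8EI) = 115248/EI
  δ_0 = 160689/EI
Flexibility coefficient — unit upward force at Q: δ_{QQ} = L³/(3EI) = 914.7/EI.
The prop prevents deflection at Q: R_Q = δ_0/δ_{QQ} = 160689/914.7 = 175.7 kN.
Vertical equilibrium: R_P = ΣP − R_Q = 451 − 175.7 = 275.3 kN.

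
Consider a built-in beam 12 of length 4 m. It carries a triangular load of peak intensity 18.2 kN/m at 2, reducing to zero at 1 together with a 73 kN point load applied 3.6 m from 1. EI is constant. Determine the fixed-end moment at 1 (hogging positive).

Take the two fixed-end moments M_1, M_2 as redundants; the released structure is the simple span 12.
On the primary (simply-supported) span, the end slopes from the loading are:
  at 1: triangular load, peak 18.2: 7w₀L³/(360EI) = 22.65/EI
  at 2: triangular load, peak 18.2: w₀L³/(45EI) = 25.88/EI
  at 1: point load 73 at a = 3.6: Pab(L + b)/(6LEI) = 19.27/EI
  at 2: point load 73 at a = 3.6: Pab(L + a)/(6LEI) = 33.29/EI
  θ_10 = 41.92/EI,  θ_20 = 59.17/EI
Flexibility coefficients: a unit moment at one end gives L/(3EI) there and L/(6EI) at the far end, so f₁₁ = f₂₂ = 1.333/EI and f₁₂ = f₂₁ = 0.6667/EI.
Compatibility — zero rotation at each built-in end:
  1.333 M_1 + 0.6667 M_2 = 41.92
  0.6667 M_1 + 1.333 M_2 = 59.17
Solving the pair gives M_1 = 12.33 kN·m and M_2 = 38.21 kN·m (hogging).

M_1 = 12.33 kN·m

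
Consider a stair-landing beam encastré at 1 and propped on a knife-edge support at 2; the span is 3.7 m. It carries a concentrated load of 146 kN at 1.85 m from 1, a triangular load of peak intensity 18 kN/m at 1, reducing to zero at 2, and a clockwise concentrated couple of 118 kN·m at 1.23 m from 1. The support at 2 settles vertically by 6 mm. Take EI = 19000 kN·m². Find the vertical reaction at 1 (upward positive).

Release the roller at 2. Primary structure: cantilever fixed at 1.
Downward deflection at the released point 2 due to the loads:
  point load 146 at a = 1.85: Pa²(3L − a)/(6EI) = 770.3/EI
  triangular load, peak 18 at the fixed end: w₀L⁴/(30EI) = 112.4/EI
  clockwise couple 118 at a = 1.23: M₀a(2L − a)/(2EI) = 447.8/EI
  δ_0 = 1331/EI
Tip deflection under a unit load at 2: L³/(3EI) = 16.88/EI.
With EI = 19000 kN·m²: δ_0 = 0.070029 m and δ_{22} = 0.000889 m/kN.
Compatibility — the beam at 2 must follow the support down by 0.006 m: δ_0 − R_2·δ_{22} = 0.006, so R_2 = (0.070029 − 0.006)/0.000889 = 72.05 kN.
Vertical equilibrium: R_1 = ΣP − R_2 = 179.3 − 72.05 = 107.2 kN.

R_1 = 107.2 kN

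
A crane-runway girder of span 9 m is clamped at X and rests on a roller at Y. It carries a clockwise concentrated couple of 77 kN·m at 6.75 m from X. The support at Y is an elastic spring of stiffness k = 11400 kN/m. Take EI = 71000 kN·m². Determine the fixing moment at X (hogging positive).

M_X = -28.58 kN·m

Take the reaction at Y as the redundant and release it; the primary structure is a cantilever fixed at X.
Deflection at Y on the released cantilever, summing each load's contribution:
  clockwise couple 77 at a = 6.75: M₀a(2L − a)/(2EI) = 2924/EI
Flexibility coefficient — unit upward force at Y: δ_{YY} = L³/(3EI) = 243/EI.
With EI = 71000 kN·m²: δ_0 = 0.041177 m and δ_{YY} = 0.003423 m/kN.
Compatibility — the spring shortens by R_Y/k under the reaction it provides: δ_0 − R_Y·δ_{YY} = R_Y/k. With 1/k = 0.000088 m/kN, R_Y = δ_0 / (δ_{YY} + 1/k) = 0.041177 / (0.003423 + 0.000088) = 11.73 kN.
Moment equilibrium about X: M_X = Σ(load moments about X) − R_Y·L = 77 − 11.73×9 = -28.58 kN·m.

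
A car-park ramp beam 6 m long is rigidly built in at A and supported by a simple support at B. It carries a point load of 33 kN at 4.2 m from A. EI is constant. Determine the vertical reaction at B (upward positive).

Choose R_B as the redundant. The primary structure is the cantilever fixed at A.
Free-end deflection of the primary structure under the applied loading (downward +):
  point load 33 at a = 4.2: Pa²(3L − a)/(6EI) = 1339/EI
Flexibility coefficient — unit upward force at B: δ_{BB} = L³/(3EI) = 72/EI.
Compatibility at B: δ_0 − R_B·δ_{BB} = 0, so R_B = 1339/72 = 18.6 kN.

R_B = 18.6 kN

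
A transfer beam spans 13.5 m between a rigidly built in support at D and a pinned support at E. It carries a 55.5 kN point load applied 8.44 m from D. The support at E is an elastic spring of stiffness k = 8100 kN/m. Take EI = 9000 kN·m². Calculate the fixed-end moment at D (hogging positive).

M_D = 121.2 kN·m

Take the reaction at E as the redundant and release it; the primary structure is a cantilever fixed at D.
Downward deflection at the released point E due to the loads:
  point load 55.5 at a = 8.44: Pa²(3L − a)/(6EI) = 21125/EI
Tip deflection under a unit load at E: L³/(3EI) = 820.1/EI.
With EI = 9000 kN·m²: δ_0 = 2.3472 m and δ_{EE} = 0.091125 m/kN.
Compatibility — the spring shortens by R_E/k under the reaction it provides: δ_0 − R_E·δ_{EE} = R_E/k. With 1/k = 0.000123 m/kN, R_E = δ_0 / (δ_{EE} + 1/k) = 2.3472 / (0.091125 + 0.000123) = 25.72 kN.
Moment equilibrium about D: M_D = Σ(load moments about D) − R_E·L = 468.4 − 25.72×13.5 = 121.2 kN·m.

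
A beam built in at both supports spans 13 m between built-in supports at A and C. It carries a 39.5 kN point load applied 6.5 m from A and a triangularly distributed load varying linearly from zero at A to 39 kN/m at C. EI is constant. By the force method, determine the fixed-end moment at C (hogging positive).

M_C = 393.7 kN·m

Release both end moments; the primary structure is a simply-supported span AC with redundants M_A and M_C.
End rotations of the released simple span under the applied load (×1/EI):
  at A: point load 39.5 at a = 6.5: Pab(L + b)/(6LEI) = 417.2/EI
  at C: point load 39.5 at a = 6.5: Pab(L + a)/(6LEI) = 417.2/EI
  at A: triangular load, peak 39: 7w₀L³/(360EI) = 1666/EI
  at C: triangular load, peak 39: w₀L³/(45EI) = 1904/EI
  θ_A0 = 2083/EI,  θ_C0 = 2321/EI
Flexibility coefficients: a unit moment at one end gives L/(3EI) there and L/(6EI) at the far end, so f₁₁ = f₂₂ = 4.333/EI and f₁₂ = f₂₁ = 2.167/EI.
Compatibility — zero rotation at each built-in end:
  4.333 M_A + 2.167 M_C = 2083
  2.167 M_A + 4.333 M_C = 2321
Solving the pair gives M_A = 283.9 kN·m and M_C = 393.7 kN·m (hogging).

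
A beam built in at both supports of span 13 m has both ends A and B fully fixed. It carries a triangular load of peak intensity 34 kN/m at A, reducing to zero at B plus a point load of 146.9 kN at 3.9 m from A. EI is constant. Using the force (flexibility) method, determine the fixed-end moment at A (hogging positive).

M_A = 568 kN·m

Release both end moments; the primary structure is a simply-supported span AB with redundants M_A and M_B.
On the primary (simply-supported) span, the end slopes from the loading are:
  at A: triangular load, peak 34: w₀L³/(45EI) = 1660/EI
  at B: triangular load, peak 34: 7w₀L³/(360EI) = 1452/EI
  at A: point load 146.9 at a = 3.9: Pab(L + b)/(6LEI) = 1477/EI
  at B: point load 146.9 at a = 3.9: Pab(L + a)/(6LEI) = 1130/EI
  θ_A0 = 3137/EI,  θ_B0 = 2582/EI
Flexibility coefficients: a unit moment at one end gives L/(3EI) there and L/(6EI) at the far end, so f₁₁ = f₂₂ = 4.333/EI and f₁₂ = f₂₁ = 2.167/EI.
Compatibility — zero rotation at each built-in end:
  4.333 M_A + 2.167 M_B = 3137
  2.167 M_A + 4.333 M_B = 2582
Solving the pair gives M_A = 568 kN·m and M_B = 311.8 kN·m (hogging).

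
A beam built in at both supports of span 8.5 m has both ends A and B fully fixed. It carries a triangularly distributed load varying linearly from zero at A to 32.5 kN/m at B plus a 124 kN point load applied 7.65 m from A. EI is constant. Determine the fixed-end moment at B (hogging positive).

Release both end moments; the primary structure is a simply-supported span AB with redundants M_A and M_B.
Simple-span end rotations at A and B under the given loads:
  at A: triangular load, peak 32.5: 7w₀L³/(360EI) = 388.1/EI
  at B: triangular load, peak 32.5: w₀L³/(45EI) = 443.5/EI
  at A: point load 124 at a = 7.65: Pab(L + b)/(6LEI) = 147.8/EI
  at B: point load 124 at a = 7.65: Pab(L + a)/(6LEI) = 255.3/EI
  θ_A0 = 535.9/EI,  θ_B0 = 698.9/EI
Flexibility coefficients: a unit moment at one end gives L/(3EI) there and L/(6EI) at the far end, so f₁₁ = f₂₂ = 2.833/EI and f₁₂ = f₂₁ = 1.417/EI.
Compatibility — zero rotation at each built-in end:
  2.833 M_A + 1.417 M_B = 535.9
  1.417 M_A + 2.833 M_B = 698.9
Solving the pair gives M_A = 87.76 kN·m and M_B = 202.8 kN·m (hogging).

M_B = 202.8 kN·m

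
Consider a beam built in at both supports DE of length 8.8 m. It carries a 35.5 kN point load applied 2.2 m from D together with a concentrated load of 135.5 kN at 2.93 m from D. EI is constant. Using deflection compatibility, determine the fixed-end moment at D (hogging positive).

M_D = 220.6 kN·m

Take the two fixed-end moments M_D, M_E as redundants; the released structure is the simple span DE.
End rotations of the released simple span under the applied load (×1/EI):
  at D: point load 35.5 at a = 2.2: Pab(L + b)/(6LEI) = 150.3/EI
  at E: point load 35.5 at a = 2.2: Pab(L + a)/(6LEI) = 107.4/EI
  at D: point load 135.5 at a = 2.93: Pab(L + b)/(6LEI) = 647.5/EI
  at E: point load 135.5 at a = 2.93: Pab(L + a)/(6LEI) = 517.7/EI
  θ_D0 = 797.8/EI,  θ_E0 = 625.1/EI
Flexibility coefficients: a unit moment at one end gives L/(3EI) there and L/(6EI) at the far end, so f₁₁ = f₂₂ = 2.933/EI and f₁₂ = f₂₁ = 1.467/EI.
Compatibility — zero rotation at each built-in end:
  2.933 M_D + 1.467 M_E = 797.8
  1.467 M_D + 2.933 M_E = 625.1
Solving the pair gives M_D = 220.6 kN·m and M_E = 102.8 kN·m (hogging).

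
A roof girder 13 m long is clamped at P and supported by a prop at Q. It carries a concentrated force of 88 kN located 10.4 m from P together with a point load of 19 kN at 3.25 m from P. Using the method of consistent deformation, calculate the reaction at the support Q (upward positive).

Remove the prop at Q; the released (primary) structure is a cantilever built in at P.
Free-end deflection of the primary structure under the applied loading (downward +):
  point load 88 at a = 10.4: Pa²(3L − a)/(6EI) = 45370/EI
  point load 19 at a = 3.25: Pa²(3L − a)/(6EI) = 1196/EI
  δ_0 = 46565/EI
Tip deflection under a unit load at Q: L³/(3EI) = 732.3/EI.
The prop prevents deflection at Q: R_Q = δ_0/δ_{QQ} = 46565/732.3 = 63.58 kN.

R_Q = 63.58 kN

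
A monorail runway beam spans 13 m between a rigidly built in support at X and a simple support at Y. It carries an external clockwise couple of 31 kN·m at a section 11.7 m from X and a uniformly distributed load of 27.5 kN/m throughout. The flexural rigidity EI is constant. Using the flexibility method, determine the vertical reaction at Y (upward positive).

R_Y = 137.6 kN

Remove the prop at Y; the released (primary) structure is a cantilever built in at X.
Downward deflection at the released point Y due to the loads:
  clockwise couple 31 at a = 11.7: M₀a(2L − a)/(2EI) = 2593/EI
  UDL 27.5: wL⁴/(8EI) = 98178/EI
  δ_0 = 100772/EI
Tip deflection under a unit load at Y: L³/(3EI) = 732.3/EI.
Compatibility at Y: δ_0 − R_Y·δ_{YY} = 0, so R_Y = 100772/732.3 = 137.6 kN.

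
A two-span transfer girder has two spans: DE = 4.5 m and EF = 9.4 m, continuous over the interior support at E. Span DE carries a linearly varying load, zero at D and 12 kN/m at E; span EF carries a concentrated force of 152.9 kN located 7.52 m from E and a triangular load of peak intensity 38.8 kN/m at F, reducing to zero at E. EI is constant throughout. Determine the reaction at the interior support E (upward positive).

R_E = 186.2 kN

Insert a hinge at E; M_E is the redundant, and each span becomes simply supported.
Rotations at E on the released spans (each span's end-slope, ×1/EI):
  span DE: triangular load, peak 12: w₀L³/(45EI) = 24.3/EI
  span EF: point load 152.9 at a = 7.52: Pab(L + b)/(6LEI) = 432.3/EI
  span EF: triangular load, peak 38.8: 7w₀L³/(360EI) = 626.6/EI
  relative rotation θ_0 = (24.3 + 1059)/EI = 1083/EI
A unit hogging moment at E produces rotation L₁/(3EI) + L₂/(3EI) = 4.633/EI.
Slope continuity at E: θ_0 = M_E·4.633/EI, so M_E = 1083/4.633 = 233.8 kN·m (hogging).
Span DE, ΣM about D with M_E applied at E: R_E^{DE}·4.5 = 81 + 233.8, so R_E^{DE} = 69.95 kN and R_D = 27 − 69.95 = -42.95 kN.
Span EF, ΣM about F: R_E^{EF}·9.4 = 858.8 + 233.8, so R_E^{EF} = 116.2 kN and R_F = 335.3 − 116.2 = 219 kN.
R_E = 69.95 + 116.2 = 186.2 kN.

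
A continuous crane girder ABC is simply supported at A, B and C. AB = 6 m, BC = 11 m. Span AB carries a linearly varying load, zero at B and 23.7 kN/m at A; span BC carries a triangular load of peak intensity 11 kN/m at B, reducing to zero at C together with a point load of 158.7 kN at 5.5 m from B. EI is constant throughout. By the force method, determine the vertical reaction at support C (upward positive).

Insert a hinge at B; M_B is the redundant, and each span becomes simply supported.
End slopes at the hinge B, treating each span as simply supported:
  span AB: triangular load, peak 23.7: 7w₀L³/(360EI) = 99.54/EI
  span BC: triangular load, peak 11: w₀L³/(45EI) = 325.4/EI
  span BC: point load 158.7 at a = 5.5: Pab(L + b)/(6LEI) = 1200/EI
  relative rotation θ_0 = (99.54 + 1526)/EI = 1625/EI
A unit hogging moment at B produces rotation L₁/(3EI) + L₂/(3EI) = 5.667/EI.
Compatibility: M_B·(L₁+L₂)/(3EI) = θ_0, giving M_B = 286.8 kN·m (hogging).
Span BC, ΣM about C: R_B^{BC}·11 = 1317 + 286.8, so R_B^{BC} = 145.8 kN and R_C = 219.2 − 145.8 = 73.45 kN.

R_C = 73.45 kN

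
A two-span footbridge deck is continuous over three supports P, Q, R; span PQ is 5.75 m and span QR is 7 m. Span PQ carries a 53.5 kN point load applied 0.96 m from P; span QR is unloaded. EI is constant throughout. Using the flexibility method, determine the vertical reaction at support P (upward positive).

Release continuity at Q by inserting a hinge; the redundant is the internal moment M_Q. The primary structure is two simply-supported spans PQ and QR.
Rotations at Q on the released spans (each span's end-slope, ×1/EI):
  span PQ: point load 53.5 at a = 0.96: Pab(L + a)/(6LEI) = 47.85/EI
  relative rotation θ_0 = (47.85 + 0)/EI = 47.85/EI
A unit hogging moment at Q produces rotation L₁/(3EI) + L₂/(3EI) = 4.25/EI.
Compatibility: M_Q·(L₁+L₂)/(3EI) = θ_0, giving M_Q = 11.26 kN·m (hogging).
Span PQ, ΣM about P with M_Q applied at Q: R_Q^{PQ}·5.75 = 51.36 + 11.26, so R_Q^{PQ} = 10.89 kN and R_P = 53.5 − 10.89 = 42.61 kN.

R_P = 42.61 kN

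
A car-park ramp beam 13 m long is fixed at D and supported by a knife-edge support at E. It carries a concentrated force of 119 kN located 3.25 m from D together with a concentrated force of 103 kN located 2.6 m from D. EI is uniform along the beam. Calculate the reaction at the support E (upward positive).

Choose R_E as the redundant. The primary structure is the cantilever fixed at D.
Primary-structure tip deflection at E by superposition:
  point load 119 at a = 3.25: Pa²(3L − a)/(6EI) = 7489/EI
  point load 103 at a = 2.6: Pa²(3L − a)/(6EI) = 4224/EI
  δ_0 = 11713/EI
Flexibility coefficient — unit upward force at E: δ_{EE} = L³/(3EI) = 732.3/EI.
Compatibility at E: δ_0 − R_E·δ_{EE} = 0, so R_E = 11713/732.3 = 15.99 kN.

R_E = 15.99 kN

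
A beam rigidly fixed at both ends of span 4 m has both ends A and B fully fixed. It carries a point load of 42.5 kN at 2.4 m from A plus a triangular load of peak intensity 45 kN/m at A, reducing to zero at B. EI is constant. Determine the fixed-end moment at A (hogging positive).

Release both end moments; the primary structure is a simply-supported span AB with redundants M_A and M_B.
On the primary (simply-supported) span, the end slopes from the loading are:
  at A: point load 42.5 at a = 2.4: Pab(L + b)/(6LEI) = 38.08/EI
  at B: point load 42.5 at a = 2.4: Pab(L + a)/(6LEI) = 43.52/EI
  at A: triangular load, peak 45: w₀L³/(45EI) = 64/EI
  at B: triangular load, peak 45: 7w₀L³/(360EI) = 56/EI
  θ_A0 = 102.1/EI,  θ_B0 = 99.52/EI
Flexibility coefficients: a unit moment at one end gives L/(3EI) there and L/(6EI) at the far end, so f₁₁ = f₂₂ = 1.333/EI and f₁₂ = f₂₁ = 0.6667/EI.
Compatibility — zero rotation at each built-in end:
  1.333 M_A + 0.6667 M_B = 102.1
  0.6667 M_A + 1.333 M_B = 99.52
Solving the pair gives M_A = 52.32 kN·m and M_B = 48.48 kN·m (hogging).

M_A = 52.32 kN·m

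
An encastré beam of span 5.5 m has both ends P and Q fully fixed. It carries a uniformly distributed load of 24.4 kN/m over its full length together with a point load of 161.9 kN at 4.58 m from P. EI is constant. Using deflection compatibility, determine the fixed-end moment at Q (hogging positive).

M_Q = 164.8 kN·m

Take the two fixed-end moments M_P, M_Q as redundants; the released structure is the simple span PQ.
On the primary (simply-supported) span, the end slopes from the loading are:
  at P: UDL 24.4: wL³/(24EI) = 169.1/EI
  at Q: UDL 24.4: wL³/(24EI) = 169.1/EI
  at P: point load 161.9 at a = 4.58: Pab(L + b)/(6LEI) = 132.7/EI
  at Q: point load 161.9 at a = 4.58: Pab(L + a)/(6LEI) = 208.4/EI
  θ_P0 = 301.9/EI,  θ_Q0 = 377.5/EI
Flexibility coefficients: a unit moment at one end gives L/(3EI) there and L/(6EI) at the far end, so f₁₁ = f₂₂ = 1.833/EI and f₁₂ = f₂₁ = 0.9167/EI.
Compatibility — zero rotation at each built-in end:
  1.833 M_P + 0.9167 M_Q = 301.9
  0.9167 M_P + 1.833 M_Q = 377.5
Solving the pair gives M_P = 82.26 kN·m and M_Q = 164.8 kN·m (hogging).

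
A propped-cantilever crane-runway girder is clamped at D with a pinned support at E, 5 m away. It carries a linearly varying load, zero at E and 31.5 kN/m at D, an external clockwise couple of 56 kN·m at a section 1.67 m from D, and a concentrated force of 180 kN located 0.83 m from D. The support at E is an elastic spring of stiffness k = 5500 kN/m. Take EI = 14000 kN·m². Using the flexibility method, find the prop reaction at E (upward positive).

R_E = 30.28 kN

Release the roller at E. Primary structure: cantilever fixed at D.
Deflection at E on the released cantilever, summing each load's contribution:
  triangular load, peak 31.5 at the fixed end: w₀L⁴/(30EI) = 656.2/EI
  clockwise couple 56 at a = 1.67: M₀a(2L − a)/(2EI) = 389.5/EI
  point load 180 at a = 0.83: Pa²(3L − a)/(6EI) = 292.9/EI
  δ_0 = 1339/EI
Tip deflection under a unit load at E: L³/(3EI) = 41.67/EI.
With EI = 14000 kN·m²: δ_0 = 0.095615 m and δ_{EE} = 0.002976 m/kN.
Compatibility — the spring shortens by R_E/k under the reaction it provides: δ_0 − R_E·δ_{EE} = R_E/k. With 1/k = 0.000182 m/kN, R_E = δ_0 / (δ_{EE} + 1/k) = 0.095615 / (0.002976 + 0.000182) = 30.28 kN.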